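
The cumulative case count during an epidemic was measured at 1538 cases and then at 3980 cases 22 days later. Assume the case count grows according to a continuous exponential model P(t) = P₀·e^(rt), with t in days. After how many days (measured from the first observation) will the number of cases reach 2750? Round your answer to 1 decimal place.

r = ln(3980/1538) / 22 ≈ 0.043218 per day
t = ln(2750/1538) / r = 0.58112 / 0.043218 ≈ 13.446

t ≈ 13.4 days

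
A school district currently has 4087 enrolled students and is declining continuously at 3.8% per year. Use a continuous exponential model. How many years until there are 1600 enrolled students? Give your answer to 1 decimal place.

1600 = 4087 · e^(-0.038·t)
t = ln(1600/4087) / -0.038 = ln(0.39149) / -0.038 = -0.93781 / -0.038

t ≈ 24.7 years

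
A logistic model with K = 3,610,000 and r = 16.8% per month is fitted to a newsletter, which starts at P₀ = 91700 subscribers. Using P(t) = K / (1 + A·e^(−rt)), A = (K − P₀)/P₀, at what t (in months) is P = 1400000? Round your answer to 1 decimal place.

A = (3610000 − 91700)/91700 = 38.3675
1400000 = 3610000/(1 + 38.3675·e^(−0.168t)) → 1 + 38.3675·e^(−0.168t) = 2.57857
e^(−0.168t) = 0.041143 → t = ln(24.30521)/0.168 = 3.19069/0.168

t ≈ 19.0 months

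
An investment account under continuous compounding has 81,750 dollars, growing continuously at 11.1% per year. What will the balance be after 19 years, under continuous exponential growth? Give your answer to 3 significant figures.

P(19) = 81750 · e^(0.111·19) = 81750 · e^(2.109)
= 81750 · 8.24 ≈ 673619.77

≈ 674,000 dollars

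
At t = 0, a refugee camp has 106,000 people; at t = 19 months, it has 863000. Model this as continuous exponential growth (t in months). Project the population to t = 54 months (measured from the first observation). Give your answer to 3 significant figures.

r = ln(863000/106000) / 19 ≈ 0.110367 per month
P(54) = 106000 · e^(0.110367·54) = 106000 · 387.54245 ≈ 41079499.28

≈ 41,100,000 people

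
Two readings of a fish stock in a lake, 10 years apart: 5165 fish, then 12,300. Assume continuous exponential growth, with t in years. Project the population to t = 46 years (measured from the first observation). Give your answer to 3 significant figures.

≈ 280,000 fish

r = ln(12300/5165) / 10 ≈ 0.086769 per year
P(46) = 5165 · e^(0.086769·46) = 5165 · 54.13025 ≈ 279582.73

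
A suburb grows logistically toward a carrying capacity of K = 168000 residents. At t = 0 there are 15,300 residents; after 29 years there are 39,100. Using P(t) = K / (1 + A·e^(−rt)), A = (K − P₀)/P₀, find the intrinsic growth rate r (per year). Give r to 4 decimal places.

r ≈ 0.0382 per year

A = (168000 − 15300)/15300 = 9.98039
39100 = 168000/(1 + 9.98039·e^(−r·29)) → e^(−29r) = (4.29668 − 1)/9.98039 = 0.330315
r = −ln(0.330315)/29 = 1.10771/29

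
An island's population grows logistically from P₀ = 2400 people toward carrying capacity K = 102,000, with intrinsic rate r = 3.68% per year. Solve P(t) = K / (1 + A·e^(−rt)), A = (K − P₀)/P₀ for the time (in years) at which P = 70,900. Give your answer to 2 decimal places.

A = (102000 − 2400)/2400 = 41.5
70900 = 102000/(1 + 41.5·e^(−0.0368t)) → 1 + 41.5·e^(−0.0368t) = 1.43865
e^(−0.0368t) = 0.01057 → t = ln(94.60932)/0.0368 = 4.54976/0.0368

t ≈ 123.63 years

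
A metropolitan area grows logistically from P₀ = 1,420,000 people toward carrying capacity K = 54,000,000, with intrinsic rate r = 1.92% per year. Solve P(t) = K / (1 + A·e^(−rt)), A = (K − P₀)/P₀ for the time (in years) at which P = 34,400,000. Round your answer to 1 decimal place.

t ≈ 217.4 years

A = (54000000 − 1420000)/1420000 = 37.02817
34400000 = 54000000/(1 + 37.02817·e^(−0.0192t)) → 1 + 37.02817·e^(−0.0192t) = 1.56977
e^(−0.0192t) = 0.015387 → t = ln(64.98822)/0.0192 = 4.17421/0.0192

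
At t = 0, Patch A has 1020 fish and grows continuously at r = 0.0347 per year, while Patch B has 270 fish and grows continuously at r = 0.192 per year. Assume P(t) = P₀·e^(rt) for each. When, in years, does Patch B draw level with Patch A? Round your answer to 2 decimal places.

1020·e^(0.0347t) = 270·e^(0.192t)
1020/270 = e^((0.192 − 0.0347)t) → ln(3.77778) = 0.1573·t
t = 1.32914 / 0.1573

t ≈ 8.45 years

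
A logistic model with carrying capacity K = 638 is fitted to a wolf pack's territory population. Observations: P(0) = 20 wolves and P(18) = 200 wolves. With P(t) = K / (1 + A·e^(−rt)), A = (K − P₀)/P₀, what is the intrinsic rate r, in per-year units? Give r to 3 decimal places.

r ≈ 0.147 per year

A = (638 − 20)/20 = 30.9
200 = 638/(1 + 30.9·e^(−r·18)) → e^(−18r) = (3.19 − 1)/30.9 = 0.070874
r = −ln(0.070874)/18 = 2.64685/18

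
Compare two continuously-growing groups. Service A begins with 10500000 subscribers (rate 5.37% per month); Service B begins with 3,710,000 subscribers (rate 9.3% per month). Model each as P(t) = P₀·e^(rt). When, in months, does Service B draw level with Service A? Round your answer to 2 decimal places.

t ≈ 26.47 months

10500000·e^(0.0537t) = 3710000·e^(0.093t)
10500000/3710000 = e^((0.093 − 0.0537)t) → ln(2.83019) = 0.0393·t
t = 1.04034 / 0.0393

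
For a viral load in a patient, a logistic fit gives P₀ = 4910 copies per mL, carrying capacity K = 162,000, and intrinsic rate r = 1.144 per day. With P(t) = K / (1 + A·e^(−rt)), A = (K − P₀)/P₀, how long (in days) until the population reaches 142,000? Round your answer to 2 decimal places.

t ≈ 4.74 days

A = (162000 − 4910)/4910 = 31.99389
142000 = 162000/(1 + 31.99389·e^(−1.144t)) → 1 + 31.99389·e^(−1.144t) = 1.14085
e^(−1.144t) = 0.004402 → t = ln(227.15662)/1.144 = 5.42564/1.144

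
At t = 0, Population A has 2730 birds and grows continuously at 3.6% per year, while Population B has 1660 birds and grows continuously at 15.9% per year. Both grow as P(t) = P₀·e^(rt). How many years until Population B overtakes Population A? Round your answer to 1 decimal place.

t ≈ 4.0 years

2730·e^(0.036t) = 1660·e^(0.159t)
2730/1660 = e^((0.159 − 0.036)t) → ln(1.64458) = 0.123·t
t = 0.49748 / 0.123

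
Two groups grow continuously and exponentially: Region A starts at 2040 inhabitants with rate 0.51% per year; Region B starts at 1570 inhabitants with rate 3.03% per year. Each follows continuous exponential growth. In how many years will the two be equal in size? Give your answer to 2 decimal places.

2040·e^(0.0051t) = 1570·e^(0.0303t)
2040/1570 = e^((0.0303 − 0.0051)t) → ln(1.29936) = 0.0252·t
t = 0.26187 / 0.0252

t ≈ 10.39 years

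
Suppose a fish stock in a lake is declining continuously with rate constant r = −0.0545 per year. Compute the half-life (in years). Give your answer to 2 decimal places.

half-life ≈ 12.72 years

half-life = ln(2) / |r| = 0.69315 / 0.0545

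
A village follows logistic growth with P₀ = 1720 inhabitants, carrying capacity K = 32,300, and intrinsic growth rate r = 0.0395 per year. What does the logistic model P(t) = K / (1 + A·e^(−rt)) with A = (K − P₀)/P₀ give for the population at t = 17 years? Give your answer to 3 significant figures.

A = (32300 − 1720)/1720 = 17.77907
P(17) = 32300 / (1 + 17.77907·e^(−0.0395·17)) = 32300 / (1 + 17.77907·0.510942)
= 32300 / 10.08407 ≈ 3203.07

≈ 3,200 inhabitants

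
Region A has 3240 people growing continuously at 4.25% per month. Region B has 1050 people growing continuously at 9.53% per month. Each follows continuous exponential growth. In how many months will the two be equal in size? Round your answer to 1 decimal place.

3240·e^(0.0425t) = 1050·e^(0.0953t)
3240/1050 = e^((0.0953 − 0.0425)t) → ln(3.08571) = 0.0528·t
t = 1.12678 / 0.0528

t ≈ 21.3 months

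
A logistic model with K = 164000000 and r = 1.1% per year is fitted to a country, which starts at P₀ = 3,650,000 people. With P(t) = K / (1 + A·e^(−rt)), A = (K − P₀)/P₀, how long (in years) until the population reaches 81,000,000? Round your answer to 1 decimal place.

t ≈ 341.7 years

A = (164000000 − 3650000)/3650000 = 43.93151
81000000 = 164000000/(1 + 43.93151·e^(−0.011t)) → 1 + 43.93151·e^(−0.011t) = 2.02469
e^(−0.011t) = 0.023325 → t = ln(42.87292)/0.011 = 3.75824/0.011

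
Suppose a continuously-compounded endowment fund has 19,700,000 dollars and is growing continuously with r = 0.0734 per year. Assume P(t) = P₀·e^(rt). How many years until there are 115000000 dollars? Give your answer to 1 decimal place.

115000000 = 19700000 · e^(0.0734·t)
t = ln(115000000/19700000) / 0.0734 = ln(5.83756) / 0.0734 = 1.76431 / 0.0734

t ≈ 24.0 years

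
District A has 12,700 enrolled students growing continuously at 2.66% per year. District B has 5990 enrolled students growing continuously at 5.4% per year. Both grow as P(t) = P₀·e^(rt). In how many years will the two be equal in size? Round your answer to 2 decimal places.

t ≈ 27.43 years

12700·e^(0.0266t) = 5990·e^(0.054t)
12700/5990 = e^((0.054 − 0.0266)t) → ln(2.1202) = 0.0274·t
t = 0.75151 / 0.0274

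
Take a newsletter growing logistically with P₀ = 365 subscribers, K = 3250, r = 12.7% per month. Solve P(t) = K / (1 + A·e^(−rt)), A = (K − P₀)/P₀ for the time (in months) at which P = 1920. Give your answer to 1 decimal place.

t ≈ 19.2 months

A = (3250 − 365)/365 = 7.90411
1920 = 3250/(1 + 7.90411·e^(−0.127t)) → 1 + 7.90411·e^(−0.127t) = 1.69271
e^(−0.127t) = 0.087639 → t = ln(11.41044)/0.127 = 2.43453/0.127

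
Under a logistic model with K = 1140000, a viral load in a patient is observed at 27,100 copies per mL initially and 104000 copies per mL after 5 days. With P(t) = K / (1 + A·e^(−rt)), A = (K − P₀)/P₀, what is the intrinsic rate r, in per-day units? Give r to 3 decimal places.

A = (1140000 − 27100)/27100 = 41.06642
104000 = 1140000/(1 + 41.06642·e^(−r·5)) → e^(−5r) = (10.96154 − 1)/41.06642 = 0.242571
r = −ln(0.242571)/5 = 1.41646/5

r ≈ 0.283 per day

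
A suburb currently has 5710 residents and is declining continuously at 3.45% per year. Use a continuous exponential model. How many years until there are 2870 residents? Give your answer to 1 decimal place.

t ≈ 19.9 years

2870 = 5710 · e^(-0.0345·t)
t = ln(2870/5710) / -0.0345 = ln(0.50263) / -0.0345 = -0.68791 / -0.0345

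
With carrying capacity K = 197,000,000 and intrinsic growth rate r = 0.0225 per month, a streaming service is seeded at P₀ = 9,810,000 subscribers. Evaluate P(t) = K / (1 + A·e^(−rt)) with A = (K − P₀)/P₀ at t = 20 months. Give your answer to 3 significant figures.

≈ 15,000,000 subscribers

A = (197000000 − 9810000)/9810000 = 19.08155
P(20) = 197000000 / (1 + 19.08155·e^(−0.0225·20)) = 197000000 / (1 + 19.08155·0.637628)
= 197000000 / 13.16693 ≈ 14961722.56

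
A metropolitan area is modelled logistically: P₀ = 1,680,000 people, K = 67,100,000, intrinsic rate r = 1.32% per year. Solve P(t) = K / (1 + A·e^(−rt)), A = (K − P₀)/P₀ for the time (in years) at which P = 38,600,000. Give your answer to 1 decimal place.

A = (67100000 − 1680000)/1680000 = 38.94048
38600000 = 67100000/(1 + 38.94048·e^(−0.0132t)) → 1 + 38.94048·e^(−0.0132t) = 1.73834
e^(−0.0132t) = 0.018961 → t = ln(52.74043)/0.0132 = 3.96538/0.0132

t ≈ 300.4 years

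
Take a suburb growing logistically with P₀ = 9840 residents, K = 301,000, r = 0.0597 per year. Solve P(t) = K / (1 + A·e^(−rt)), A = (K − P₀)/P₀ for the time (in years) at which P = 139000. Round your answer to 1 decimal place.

A = (301000 − 9840)/9840 = 29.58943
139000 = 301000/(1 + 29.58943·e^(−0.0597t)) → 1 + 29.58943·e^(−0.0597t) = 2.16547
e^(−0.0597t) = 0.039388 → t = ln(25.38846)/0.0597 = 3.23429/0.0597

t ≈ 54.2 years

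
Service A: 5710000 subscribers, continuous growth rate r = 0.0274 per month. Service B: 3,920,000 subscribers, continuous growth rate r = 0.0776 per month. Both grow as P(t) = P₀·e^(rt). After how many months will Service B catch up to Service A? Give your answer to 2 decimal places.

5710000·e^(0.0274t) = 3920000·e^(0.0776t)
5710000/3920000 = e^((0.0776 − 0.0274)t) → ln(1.45663) = 0.0502·t
t = 0.37613 / 0.0502

t ≈ 7.49 months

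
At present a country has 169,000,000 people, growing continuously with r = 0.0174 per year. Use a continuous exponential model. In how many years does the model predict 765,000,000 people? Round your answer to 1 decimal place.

765000000 = 169000000 · e^(0.0174·t)
t = ln(765000000/169000000) / 0.0174 = ln(4.52663) / 0.0174 = 1.50998 / 0.0174

t ≈ 86.8 years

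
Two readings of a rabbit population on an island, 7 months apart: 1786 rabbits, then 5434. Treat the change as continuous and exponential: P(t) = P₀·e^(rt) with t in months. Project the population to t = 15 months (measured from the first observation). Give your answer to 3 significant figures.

r = ln(5434/1786) / 7 ≈ 0.158957 per month
P(15) = 1786 · e^(0.158957·15) = 1786 · 10.85201 ≈ 19381.7

≈ 19,400 rabbits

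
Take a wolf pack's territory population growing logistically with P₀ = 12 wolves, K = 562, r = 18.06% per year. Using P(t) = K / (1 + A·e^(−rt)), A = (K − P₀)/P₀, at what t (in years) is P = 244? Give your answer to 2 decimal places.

A = (562 − 12)/12 = 45.83333
244 = 562/(1 + 45.83333·e^(−0.1806t)) → 1 + 45.83333·e^(−0.1806t) = 2.30328
e^(−0.1806t) = 0.028435 → t = ln(35.16771)/0.1806 = 3.56013/0.1806

t ≈ 19.71 years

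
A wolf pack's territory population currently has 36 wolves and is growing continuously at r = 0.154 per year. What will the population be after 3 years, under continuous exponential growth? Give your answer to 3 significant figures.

P(3) = 36 · e^(0.154·3) = 36 · e^(0.462)
= 36 · 1.58725 ≈ 57.14

≈ 57.1 wolves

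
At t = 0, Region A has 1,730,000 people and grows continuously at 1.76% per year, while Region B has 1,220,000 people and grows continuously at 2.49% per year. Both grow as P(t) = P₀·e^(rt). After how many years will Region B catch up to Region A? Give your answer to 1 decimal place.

1730000·e^(0.0176t) = 1220000·e^(0.0249t)
1730000/1220000 = e^((0.0249 − 0.0176)t) → ln(1.41803) = 0.0073·t
t = 0.34927 / 0.0073

t ≈ 47.8 years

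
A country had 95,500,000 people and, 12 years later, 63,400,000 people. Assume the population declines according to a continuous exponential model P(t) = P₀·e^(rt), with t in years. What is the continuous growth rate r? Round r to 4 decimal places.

r ≈ -0.0341 per year

63400000 = 95500000 · e^(r·12)
e^(12r) = 63400000/95500000 = 0.66387
r = ln(0.66387) / 12 = -0.40966 / 12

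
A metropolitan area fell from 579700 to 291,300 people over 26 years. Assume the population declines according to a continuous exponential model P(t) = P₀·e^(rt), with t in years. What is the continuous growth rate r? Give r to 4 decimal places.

291300 = 579700 · e^(r·26)
e^(26r) = 291300/579700 = 0.5025
r = ln(0.5025) / 26 = -0.68816 / 26

r ≈ -0.0265 per year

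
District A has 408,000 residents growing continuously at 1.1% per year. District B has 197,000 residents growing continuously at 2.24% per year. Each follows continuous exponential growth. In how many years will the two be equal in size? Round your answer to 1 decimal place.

408000·e^(0.011t) = 197000·e^(0.0224t)
408000/197000 = e^((0.0224 − 0.011)t) → ln(2.07107) = 0.0114·t
t = 0.72806 / 0.0114

t ≈ 63.9 years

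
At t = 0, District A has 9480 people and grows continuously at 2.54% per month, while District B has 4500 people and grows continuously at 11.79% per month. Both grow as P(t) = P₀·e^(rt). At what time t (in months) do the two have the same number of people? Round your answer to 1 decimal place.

9480·e^(0.0254t) = 4500·e^(0.1179t)
9480/4500 = e^((0.1179 − 0.0254)t) → ln(2.10667) = 0.0925·t
t = 0.74511 / 0.0925

t ≈ 8.1 months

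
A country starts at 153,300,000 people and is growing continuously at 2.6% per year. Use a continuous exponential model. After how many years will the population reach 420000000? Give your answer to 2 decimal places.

420000000 = 153300000 · e^(0.026·t)
t = ln(420000000/153300000) / 0.026 = ln(2.73973) / 0.026 = 1.00786 / 0.026

t ≈ 38.76 years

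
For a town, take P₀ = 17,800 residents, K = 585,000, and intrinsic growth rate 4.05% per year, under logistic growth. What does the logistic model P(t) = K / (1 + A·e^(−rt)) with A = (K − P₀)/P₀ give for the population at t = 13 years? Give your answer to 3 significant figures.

≈ 29,500 residents

A = (585000 − 17800)/17800 = 31.86517
P(13) = 585000 / (1 + 31.86517·e^(−0.0405·13)) = 585000 / (1 + 31.86517·0.590669)
= 585000 / 19.82176 ≈ 29513.02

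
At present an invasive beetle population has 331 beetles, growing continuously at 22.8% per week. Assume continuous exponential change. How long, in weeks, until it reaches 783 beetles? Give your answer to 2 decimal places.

783 = 331 · e^(0.228·t)
t = ln(783/331) / 0.228 = ln(2.36556) / 0.228 = 0.86101 / 0.228

t ≈ 3.78 weeks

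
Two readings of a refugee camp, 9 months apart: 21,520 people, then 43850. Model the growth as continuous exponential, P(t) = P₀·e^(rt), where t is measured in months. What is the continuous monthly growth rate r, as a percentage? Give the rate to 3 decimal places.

43850 = 21520 · e^(r·9)
e^(9r) = 43850/21520 = 2.03764
r = ln(2.03764) / 9 = 0.71179 / 9

r ≈ 7.909% per month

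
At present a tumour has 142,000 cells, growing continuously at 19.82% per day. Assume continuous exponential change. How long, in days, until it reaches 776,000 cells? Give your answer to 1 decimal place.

776000 = 142000 · e^(0.1982·t)
t = ln(776000/142000) / 0.1982 = ln(5.46479) / 0.1982 = 1.69833 / 0.1982

t ≈ 8.6 days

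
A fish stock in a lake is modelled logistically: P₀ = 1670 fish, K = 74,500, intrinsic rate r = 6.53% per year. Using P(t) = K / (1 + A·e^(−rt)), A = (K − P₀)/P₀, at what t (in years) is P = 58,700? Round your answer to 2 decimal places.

t ≈ 77.91 years

A = (74500 − 1670)/1670 = 43.61078
58700 = 74500/(1 + 43.61078·e^(−0.0653t)) → 1 + 43.61078·e^(−0.0653t) = 1.26917
e^(−0.0653t) = 0.006172 → t = ln(162.02232)/0.0653 = 5.08773/0.0653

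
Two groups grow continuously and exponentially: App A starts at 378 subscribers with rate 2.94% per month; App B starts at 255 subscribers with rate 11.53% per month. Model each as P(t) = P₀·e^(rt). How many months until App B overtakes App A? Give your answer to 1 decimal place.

378·e^(0.0294t) = 255·e^(0.1153t)
378/255 = e^((0.1153 − 0.0294)t) → ln(1.48235) = 0.0859·t
t = 0.39363 / 0.0859

t ≈ 4.6 months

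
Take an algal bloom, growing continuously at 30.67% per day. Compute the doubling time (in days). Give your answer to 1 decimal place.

doubling time ≈ 2.3 days

doubling time = ln(2) / |r| = 0.69315 / 0.3067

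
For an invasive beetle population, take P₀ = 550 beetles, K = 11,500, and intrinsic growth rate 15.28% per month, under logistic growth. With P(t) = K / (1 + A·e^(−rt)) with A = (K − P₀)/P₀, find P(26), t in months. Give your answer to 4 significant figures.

A = (11500 − 550)/550 = 19.90909
P(26) = 11500 / (1 + 19.90909·e^(−0.1528·26)) = 11500 / (1 + 19.90909·0.018821)
= 11500 / 1.3747 ≈ 8365.45

≈ 8,365 beetles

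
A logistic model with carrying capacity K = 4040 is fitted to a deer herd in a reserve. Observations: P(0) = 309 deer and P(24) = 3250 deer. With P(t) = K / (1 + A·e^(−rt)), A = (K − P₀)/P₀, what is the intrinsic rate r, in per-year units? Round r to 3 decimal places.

r ≈ 0.163 per year

A = (4040 − 309)/309 = 12.07443
3250 = 4040/(1 + 12.07443·e^(−r·24)) → e^(−24r) = (1.24308 − 1)/12.07443 = 0.020132
r = −ln(0.020132)/24 = 3.90547/24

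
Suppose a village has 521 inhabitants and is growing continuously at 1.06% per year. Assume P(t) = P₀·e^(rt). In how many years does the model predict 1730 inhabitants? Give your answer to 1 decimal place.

t ≈ 113.2 years

1730 = 521 · e^(0.0106·t)
t = ln(1730/521) / 0.0106 = ln(3.32054) / 0.0106 = 1.20013 / 0.0106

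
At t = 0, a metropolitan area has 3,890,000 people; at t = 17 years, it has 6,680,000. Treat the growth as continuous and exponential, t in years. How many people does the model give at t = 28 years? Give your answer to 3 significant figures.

r = ln(6680000/3890000) / 17 ≈ 0.031806 per year
P(28) = 3890000 · e^(0.031806·28) = 3890000 · 2.43654 ≈ 9478142.96

≈ 9,480,000 people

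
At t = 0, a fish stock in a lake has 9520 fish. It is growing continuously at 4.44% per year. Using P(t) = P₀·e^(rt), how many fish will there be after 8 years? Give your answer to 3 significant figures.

P(8) = 9520 · e^(0.0444·8) = 9520 · e^(0.3552)
= 9520 · 1.42647 ≈ 13579.96

≈ 13,600 fish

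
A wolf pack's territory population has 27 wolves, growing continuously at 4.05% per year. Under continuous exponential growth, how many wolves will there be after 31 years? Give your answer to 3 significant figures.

≈ 94.8 wolves

P(31) = 27 · e^(0.0405·31) = 27 · e^(1.2555)
= 27 · 3.50959 ≈ 94.76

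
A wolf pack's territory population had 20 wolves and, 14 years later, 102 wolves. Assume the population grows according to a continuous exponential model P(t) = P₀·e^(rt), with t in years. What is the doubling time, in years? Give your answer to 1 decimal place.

r = ln(102/20) / 14 = ln(5.1) / 14 ≈ 0.116374 per year
doubling time = ln 2 / |r| = 0.69315 / 0.116374

doubling time ≈ 6.0 years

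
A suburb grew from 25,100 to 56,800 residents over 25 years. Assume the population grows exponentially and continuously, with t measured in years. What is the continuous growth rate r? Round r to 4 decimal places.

56800 = 25100 · e^(r·25)
e^(25r) = 56800/25100 = 2.26295
r = ln(2.26295) / 25 = 0.81667 / 25

r ≈ 0.0327 per year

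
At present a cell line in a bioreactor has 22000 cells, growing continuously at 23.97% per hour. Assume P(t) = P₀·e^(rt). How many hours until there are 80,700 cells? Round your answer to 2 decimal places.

t ≈ 5.42 hours

80700 = 22000 · e^(0.2397·t)
t = ln(80700/22000) / 0.2397 = ln(3.66818) / 0.2397 = 1.2997 / 0.2397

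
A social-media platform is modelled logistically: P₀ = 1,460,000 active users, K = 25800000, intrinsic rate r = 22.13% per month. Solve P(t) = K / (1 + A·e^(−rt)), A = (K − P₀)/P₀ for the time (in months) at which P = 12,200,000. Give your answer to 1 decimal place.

A = (25800000 − 1460000)/1460000 = 16.67123
12200000 = 25800000/(1 + 16.67123·e^(−0.2213t)) → 1 + 16.67123·e^(−0.2213t) = 2.11475
e^(−0.2213t) = 0.066867 → t = ln(14.95508)/0.2213 = 2.70505/0.2213

t ≈ 12.2 months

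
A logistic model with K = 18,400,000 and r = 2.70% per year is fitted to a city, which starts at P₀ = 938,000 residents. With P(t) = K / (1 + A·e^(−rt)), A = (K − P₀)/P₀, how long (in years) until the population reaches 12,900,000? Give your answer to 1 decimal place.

A = (18400000 − 938000)/938000 = 18.6162
12900000 = 18400000/(1 + 18.6162·e^(−0.027t)) → 1 + 18.6162·e^(−0.027t) = 1.42636
e^(−0.027t) = 0.022902 → t = ln(43.66346)/0.027 = 3.77651/0.027

t ≈ 139.9 years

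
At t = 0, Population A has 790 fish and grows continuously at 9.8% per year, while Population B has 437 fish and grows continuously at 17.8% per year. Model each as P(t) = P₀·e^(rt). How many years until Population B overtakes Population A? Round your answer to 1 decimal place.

790·e^(0.098t) = 437·e^(0.178t)
790/437 = e^((0.178 − 0.098)t) → ln(1.80778) = 0.08·t
t = 0.5921 / 0.08

t ≈ 7.4 years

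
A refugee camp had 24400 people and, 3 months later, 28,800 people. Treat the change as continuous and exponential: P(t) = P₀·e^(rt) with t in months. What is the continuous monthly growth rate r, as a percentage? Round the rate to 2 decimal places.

28800 = 24400 · e^(r·3)
e^(3r) = 28800/24400 = 1.18033
r = ln(1.18033) / 3 = 0.16579 / 3

r ≈ 5.53% per month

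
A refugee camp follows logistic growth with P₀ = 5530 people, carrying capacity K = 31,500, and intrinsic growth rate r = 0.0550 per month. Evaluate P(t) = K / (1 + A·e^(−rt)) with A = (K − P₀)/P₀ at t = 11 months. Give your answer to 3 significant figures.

≈ 8,840 people

A = (31500 − 5530)/5530 = 4.6962
P(11) = 31500 / (1 + 4.6962·e^(−0.055·11)) = 31500 / (1 + 4.6962·0.546074)
= 31500 / 3.56448 ≈ 8837.2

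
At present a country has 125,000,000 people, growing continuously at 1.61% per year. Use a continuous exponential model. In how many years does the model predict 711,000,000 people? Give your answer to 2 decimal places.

711000000 = 125000000 · e^(0.0161·t)
t = ln(711000000/125000000) / 0.0161 = ln(5.688) / 0.0161 = 1.73836 / 0.0161

t ≈ 107.97 years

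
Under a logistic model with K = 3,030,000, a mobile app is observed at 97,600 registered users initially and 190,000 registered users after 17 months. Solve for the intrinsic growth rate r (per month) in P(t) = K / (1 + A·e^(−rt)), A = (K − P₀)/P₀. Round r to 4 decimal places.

r ≈ 0.0411 per month

A = (3030000 − 97600)/97600 = 30.04508
190000 = 3030000/(1 + 30.04508·e^(−r·17)) → e^(−17r) = (15.94737 − 1)/30.04508 = 0.497498
r = −ln(0.497498)/17 = 0.69816/17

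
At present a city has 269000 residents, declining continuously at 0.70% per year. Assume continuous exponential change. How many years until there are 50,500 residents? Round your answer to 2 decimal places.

50500 = 269000 · e^(-0.007·t)
t = ln(50500/269000) / -0.007 = ln(0.18773) / -0.007 = -1.67274 / -0.007

t ≈ 238.96 years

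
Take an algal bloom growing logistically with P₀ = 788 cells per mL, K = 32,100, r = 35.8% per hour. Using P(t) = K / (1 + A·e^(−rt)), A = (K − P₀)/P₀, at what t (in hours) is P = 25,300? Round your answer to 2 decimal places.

A = (32100 − 788)/788 = 39.73604
25300 = 32100/(1 + 39.73604·e^(−0.358t)) → 1 + 39.73604·e^(−0.358t) = 1.26877
e^(−0.358t) = 0.006764 → t = ln(147.84145)/0.358 = 4.99614/0.358

t ≈ 13.96 hours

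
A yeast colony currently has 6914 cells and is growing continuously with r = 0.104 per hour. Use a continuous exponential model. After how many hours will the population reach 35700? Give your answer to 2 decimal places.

35700 = 6914 · e^(0.104·t)
t = ln(35700/6914) / 0.104 = ln(5.16344) / 0.104 = 1.6416 / 0.104

t ≈ 15.78 hours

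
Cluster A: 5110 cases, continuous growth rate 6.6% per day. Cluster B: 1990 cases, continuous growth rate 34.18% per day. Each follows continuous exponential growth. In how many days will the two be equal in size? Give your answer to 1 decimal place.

5110·e^(0.066t) = 1990·e^(0.3418t)
5110/1990 = e^((0.3418 − 0.066)t) → ln(2.56784) = 0.2758·t
t = 0.94306 / 0.2758

t ≈ 3.4 days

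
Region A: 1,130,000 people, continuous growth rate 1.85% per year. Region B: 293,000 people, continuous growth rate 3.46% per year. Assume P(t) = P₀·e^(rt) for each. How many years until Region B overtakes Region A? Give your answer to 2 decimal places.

t ≈ 83.84 years

1130000·e^(0.0185t) = 293000·e^(0.0346t)
1130000/293000 = e^((0.0346 − 0.0185)t) → ln(3.85666) = 0.0161·t
t = 1.3498 / 0.0161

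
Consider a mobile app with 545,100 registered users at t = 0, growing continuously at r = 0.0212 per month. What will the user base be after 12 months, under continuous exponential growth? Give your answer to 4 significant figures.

P(12) = 545100 · e^(0.0212·12) = 545100 · e^(0.2544)
= 545100 · 1.28969 ≈ 703008.7

≈ 703,000 registered users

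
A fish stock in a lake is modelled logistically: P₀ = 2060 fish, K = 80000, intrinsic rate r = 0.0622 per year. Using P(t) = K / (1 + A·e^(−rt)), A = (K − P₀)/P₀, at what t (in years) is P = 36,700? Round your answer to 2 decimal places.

A = (80000 − 2060)/2060 = 37.83495
36700 = 80000/(1 + 37.83495·e^(−0.0622t)) → 1 + 37.83495·e^(−0.0622t) = 2.17984
e^(−0.0622t) = 0.031184 → t = ln(32.06796)/0.0622 = 3.46786/0.0622

t ≈ 55.75 years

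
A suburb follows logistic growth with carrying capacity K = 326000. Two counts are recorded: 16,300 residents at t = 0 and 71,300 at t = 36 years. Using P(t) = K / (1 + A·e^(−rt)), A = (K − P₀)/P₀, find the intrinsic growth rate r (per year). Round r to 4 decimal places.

r ≈ 0.0464 per year

A = (326000 − 16300)/16300 = 19
71300 = 326000/(1 + 19·e^(−r·36)) → e^(−36r) = (4.57223 − 1)/19 = 0.188012
r = −ln(0.188012)/36 = 1.67125/36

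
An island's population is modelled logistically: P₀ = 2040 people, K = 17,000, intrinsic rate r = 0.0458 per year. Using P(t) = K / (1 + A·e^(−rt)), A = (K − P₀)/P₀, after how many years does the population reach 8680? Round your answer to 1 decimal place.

A = (17000 − 2040)/2040 = 7.33333
8680 = 17000/(1 + 7.33333·e^(−0.0458t)) → 1 + 7.33333·e^(−0.0458t) = 1.95853
e^(−0.0458t) = 0.130708 → t = ln(7.65064)/0.0458 = 2.03479/0.0458

t ≈ 44.4 years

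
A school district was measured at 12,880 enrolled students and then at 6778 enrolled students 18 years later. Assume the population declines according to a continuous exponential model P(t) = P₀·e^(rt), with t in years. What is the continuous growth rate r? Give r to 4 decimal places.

6778 = 12880 · e^(r·18)
e^(18r) = 6778/12880 = 0.52624
r = ln(0.52624) / 18 = -0.64199 / 18

r ≈ -0.0357 per year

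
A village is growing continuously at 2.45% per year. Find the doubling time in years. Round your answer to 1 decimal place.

doubling time = ln(2) / |r| = 0.69315 / 0.0245

doubling time ≈ 28.3 years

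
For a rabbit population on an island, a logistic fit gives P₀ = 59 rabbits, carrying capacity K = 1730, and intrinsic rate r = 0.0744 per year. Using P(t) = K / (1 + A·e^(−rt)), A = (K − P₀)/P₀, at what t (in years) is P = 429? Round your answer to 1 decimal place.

t ≈ 30.0 years

A = (1730 − 59)/59 = 28.32203
429 = 1730/(1 + 28.32203·e^(−0.0744t)) → 1 + 28.32203·e^(−0.0744t) = 4.03263
e^(−0.0744t) = 0.107077 → t = ln(9.33909)/0.0744 = 2.23421/0.0744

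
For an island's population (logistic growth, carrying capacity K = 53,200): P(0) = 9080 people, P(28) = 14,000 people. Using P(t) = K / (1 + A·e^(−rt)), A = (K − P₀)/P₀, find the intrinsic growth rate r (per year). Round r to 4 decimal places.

r ≈ 0.0197 per year

A = (53200 − 9080)/9080 = 4.85903
14000 = 53200/(1 + 4.85903·e^(−r·28)) → e^(−28r) = (3.8 − 1)/4.85903 = 0.576247
r = −ln(0.576247)/28 = 0.55122/28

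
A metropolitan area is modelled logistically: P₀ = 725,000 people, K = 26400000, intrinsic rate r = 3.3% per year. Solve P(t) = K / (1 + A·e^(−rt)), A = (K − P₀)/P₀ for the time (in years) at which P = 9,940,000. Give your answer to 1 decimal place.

A = (26400000 − 725000)/725000 = 35.41379
9940000 = 26400000/(1 + 35.41379·e^(−0.033t)) → 1 + 35.41379·e^(−0.033t) = 2.65594
e^(−0.033t) = 0.04676 → t = ln(21.38597)/0.033 = 3.06274/0.033

t ≈ 92.8 years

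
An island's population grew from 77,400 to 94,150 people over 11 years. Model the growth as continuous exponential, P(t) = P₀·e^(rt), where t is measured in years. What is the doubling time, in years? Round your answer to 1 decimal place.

doubling time ≈ 38.9 years

r = ln(94150/77400) / 11 = ln(1.21641) / 11 ≈ 0.017809 per year
doubling time = ln 2 / |r| = 0.69315 / 0.017809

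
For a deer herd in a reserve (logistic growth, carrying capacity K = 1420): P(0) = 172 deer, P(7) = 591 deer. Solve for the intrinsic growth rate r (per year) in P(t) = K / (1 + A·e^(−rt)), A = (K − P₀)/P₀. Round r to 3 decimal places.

r ≈ 0.235 per year

A = (1420 − 172)/172 = 7.25581
591 = 1420/(1 + 7.25581·e^(−r·7)) → e^(−7r) = (2.40271 − 1)/7.25581 = 0.193322
r = −ln(0.193322)/7 = 1.6434/7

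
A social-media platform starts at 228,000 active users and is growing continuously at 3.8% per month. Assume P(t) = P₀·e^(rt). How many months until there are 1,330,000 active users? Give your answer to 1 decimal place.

t ≈ 46.4 months

1330000 = 228000 · e^(0.038·t)
t = ln(1330000/228000) / 0.038 = ln(5.83333) / 0.038 = 1.76359 / 0.038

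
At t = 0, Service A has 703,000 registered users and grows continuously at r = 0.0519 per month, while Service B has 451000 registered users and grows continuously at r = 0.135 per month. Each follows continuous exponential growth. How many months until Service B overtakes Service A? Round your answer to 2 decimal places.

703000·e^(0.0519t) = 451000·e^(0.135t)
703000/451000 = e^((0.135 − 0.0519)t) → ln(1.55876) = 0.0831·t
t = 0.44389 / 0.0831

t ≈ 5.34 months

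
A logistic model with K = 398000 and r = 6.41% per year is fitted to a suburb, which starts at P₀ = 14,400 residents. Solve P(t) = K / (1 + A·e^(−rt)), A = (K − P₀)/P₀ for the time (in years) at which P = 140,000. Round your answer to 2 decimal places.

t ≈ 41.67 years

A = (398000 − 14400)/14400 = 26.63889
140000 = 398000/(1 + 26.63889·e^(−0.0641t)) → 1 + 26.63889·e^(−0.0641t) = 2.84286
e^(−0.0641t) = 0.069179 → t = ln(14.45521)/0.0641 = 2.67105/0.0641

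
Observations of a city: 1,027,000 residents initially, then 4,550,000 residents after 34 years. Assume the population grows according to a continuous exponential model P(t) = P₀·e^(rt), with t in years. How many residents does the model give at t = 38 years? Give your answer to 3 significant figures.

≈ 5,420,000 residents

r = ln(4550000/1027000) / 34 ≈ 0.043779 per year
P(38) = 1027000 · e^(0.043779·38) = 1027000 · 5.27828 ≈ 5420798.62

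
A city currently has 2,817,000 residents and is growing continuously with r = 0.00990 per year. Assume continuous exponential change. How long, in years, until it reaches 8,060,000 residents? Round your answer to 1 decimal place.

8060000 = 2817000 · e^(0.0099·t)
t = ln(8060000/2817000) / 0.0099 = ln(2.8612) / 0.0099 = 1.05124 / 0.0099

t ≈ 106.2 years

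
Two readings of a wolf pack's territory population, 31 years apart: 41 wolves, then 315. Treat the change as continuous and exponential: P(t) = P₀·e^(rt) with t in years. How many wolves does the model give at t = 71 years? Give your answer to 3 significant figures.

r = ln(315/41) / 31 ≈ 0.065774 per year
P(71) = 41 · e^(0.065774·71) = 41 · 106.69444 ≈ 4374.47

≈ 4,370 wolves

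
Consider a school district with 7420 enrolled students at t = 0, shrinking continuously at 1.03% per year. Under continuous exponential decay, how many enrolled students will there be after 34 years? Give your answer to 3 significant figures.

P(34) = 7420 · e^(-0.0103·34) = 7420 · e^(-0.3502)
= 7420 · 0.70455 ≈ 5227.74

≈ 5,230 enrolled students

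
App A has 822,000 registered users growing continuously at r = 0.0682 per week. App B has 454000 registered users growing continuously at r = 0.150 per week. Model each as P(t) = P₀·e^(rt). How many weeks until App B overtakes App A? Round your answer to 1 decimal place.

822000·e^(0.0682t) = 454000·e^(0.15t)
822000/454000 = e^((0.15 − 0.0682)t) → ln(1.81057) = 0.0818·t
t = 0.59364 / 0.0818

t ≈ 7.3 weeks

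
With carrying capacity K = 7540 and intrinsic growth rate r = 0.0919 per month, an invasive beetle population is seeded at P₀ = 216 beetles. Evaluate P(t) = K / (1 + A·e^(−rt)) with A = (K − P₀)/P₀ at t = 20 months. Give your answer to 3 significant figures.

≈ 1,180 beetles

A = (7540 − 216)/216 = 33.90741
P(20) = 7540 / (1 + 33.90741·e^(−0.0919·20)) = 7540 / (1 + 33.90741·0.159135)
= 7540 / 6.39587 ≈ 1178.89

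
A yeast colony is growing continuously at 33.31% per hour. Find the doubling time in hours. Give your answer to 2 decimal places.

doubling time ≈ 2.08 hours

doubling time = ln(2) / |r| = 0.69315 / 0.3331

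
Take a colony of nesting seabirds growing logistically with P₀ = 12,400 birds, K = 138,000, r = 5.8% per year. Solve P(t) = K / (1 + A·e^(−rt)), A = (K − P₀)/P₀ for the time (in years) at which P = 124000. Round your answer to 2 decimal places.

t ≈ 77.53 years

A = (138000 − 12400)/12400 = 10.12903
124000 = 138000/(1 + 10.12903·e^(−0.058t)) → 1 + 10.12903·e^(−0.058t) = 1.1129
e^(−0.058t) = 0.011146 → t = ln(89.71429)/0.058 = 4.49663/0.058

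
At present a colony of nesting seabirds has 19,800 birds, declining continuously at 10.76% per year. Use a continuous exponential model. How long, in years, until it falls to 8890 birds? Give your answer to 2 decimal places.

8890 = 19800 · e^(-0.1076·t)
t = ln(8890/19800) / -0.1076 = ln(0.44899) / -0.1076 = -0.80075 / -0.1076

t ≈ 7.44 years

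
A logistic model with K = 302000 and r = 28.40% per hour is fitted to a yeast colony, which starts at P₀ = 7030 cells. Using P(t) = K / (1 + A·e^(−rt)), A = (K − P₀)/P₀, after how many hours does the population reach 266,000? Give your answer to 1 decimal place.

t ≈ 20.2 hours

A = (302000 − 7030)/7030 = 41.95875
266000 = 302000/(1 + 41.95875·e^(−0.284t)) → 1 + 41.95875·e^(−0.284t) = 1.13534
e^(−0.284t) = 0.003226 → t = ln(310.02853)/0.284 = 5.73666/0.284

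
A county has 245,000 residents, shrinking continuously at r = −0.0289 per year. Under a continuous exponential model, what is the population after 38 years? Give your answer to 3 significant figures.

≈ 81,700 residents

P(38) = 245000 · e^(-0.0289·38) = 245000 · e^(-1.0982)
= 245000 · 0.33347 ≈ 81700.34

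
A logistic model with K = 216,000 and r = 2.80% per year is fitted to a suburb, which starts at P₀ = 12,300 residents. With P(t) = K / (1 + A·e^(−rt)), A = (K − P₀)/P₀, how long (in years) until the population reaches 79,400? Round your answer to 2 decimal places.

A = (216000 − 12300)/12300 = 16.56098
79400 = 216000/(1 + 16.56098·e^(−0.028t)) → 1 + 16.56098·e^(−0.028t) = 2.7204
e^(−0.028t) = 0.103883 → t = ln(9.62622)/0.028 = 2.26449/0.028

t ≈ 80.87 years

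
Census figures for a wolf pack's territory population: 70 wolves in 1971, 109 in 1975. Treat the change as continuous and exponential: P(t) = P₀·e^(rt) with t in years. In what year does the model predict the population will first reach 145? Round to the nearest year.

r = ln(109/70) / 4 = 0.44285/4 ≈ 0.110713 per year
t = ln(145/70) / r = 0.72824/0.110713 ≈ 6.58 years after 1971

year 1978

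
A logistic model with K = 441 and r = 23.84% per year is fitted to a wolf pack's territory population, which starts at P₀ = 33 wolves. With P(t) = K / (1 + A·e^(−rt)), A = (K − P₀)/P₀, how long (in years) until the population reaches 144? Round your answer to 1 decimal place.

A = (441 − 33)/33 = 12.36364
144 = 441/(1 + 12.36364·e^(−0.2384t)) → 1 + 12.36364·e^(−0.2384t) = 3.0625
e^(−0.2384t) = 0.16682 → t = ln(5.99449)/0.2384 = 1.79084/0.2384

t ≈ 7.5 years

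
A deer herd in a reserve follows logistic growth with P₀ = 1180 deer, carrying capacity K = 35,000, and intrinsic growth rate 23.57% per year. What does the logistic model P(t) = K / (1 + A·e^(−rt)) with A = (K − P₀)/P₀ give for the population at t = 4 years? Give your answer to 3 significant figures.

≈ 2,880 deer

A = (35000 − 1180)/1180 = 28.66102
P(4) = 35000 / (1 + 28.66102·e^(−0.2357·4)) = 35000 / (1 + 28.66102·0.389536)
= 35000 / 12.16449 ≈ 2877.23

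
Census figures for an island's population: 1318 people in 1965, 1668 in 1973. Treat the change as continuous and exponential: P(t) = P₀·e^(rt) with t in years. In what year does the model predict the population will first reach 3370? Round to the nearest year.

year 1997

r = ln(1668/1318) / 8 = 0.23551/8 ≈ 0.029439 per year
t = ln(3370/1318) / r = 0.9388/0.029439 ≈ 31.89 years after 1965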